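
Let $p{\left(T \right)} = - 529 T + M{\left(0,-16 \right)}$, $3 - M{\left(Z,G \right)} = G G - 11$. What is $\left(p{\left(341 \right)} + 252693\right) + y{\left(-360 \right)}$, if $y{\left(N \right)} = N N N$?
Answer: $-46583938$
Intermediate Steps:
$y{\left(N \right)} = N^{3}$ ($y{\left(N \right)} = N^{2} N = N^{3}$)
$M{\left(Z,G \right)} = 14 - G^{2}$ ($M{\left(Z,G \right)} = 3 - \left(G G - 11\right) = 3 - \left(G^{2} - 11\right) = 3 - \left(-11 + G^{2}\right) = 14 - G^{2}$)
$p{\left(T \right)} = -242 - 529 T$ ($p{\left(T \right)} = - 529 T + \left(14 - \left(-16\right)^{2}\right) = - 529 T + \left(14 - 256\right) = - 529 T - 242 = -242 - 529 T$)
$\left(p{\left(341 \right)} + 252693\right) + y{\left(-360 \right)} = \left(\left(-242 - 180389\right) + 252693\right) + \left(-360\right)^{3} = \left(\left(-242 - 180389\right) + 252693\right) - 46656000 = \left(-180631 + 252693\right) - 46656000 = 72062 - 46656000 = -46583938$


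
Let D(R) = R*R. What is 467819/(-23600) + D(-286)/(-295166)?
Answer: -70007324277/3482958800 ≈ -20.100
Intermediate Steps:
D(R) = R**2
467819/(-23600) + D(-286)/(-295166) = 467819/(-23600) + (-286)**2/(-295166) = 467819*(-1/23600) + 81796*(-1/295166) = -467819/23600 - 40898/147583 = -70007324277/3482958800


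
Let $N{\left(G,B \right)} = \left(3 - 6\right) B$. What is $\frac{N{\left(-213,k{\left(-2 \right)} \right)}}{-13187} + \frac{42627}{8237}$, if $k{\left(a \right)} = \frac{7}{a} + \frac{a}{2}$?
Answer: $\frac{1124022099}{217242638} \approx 5.174$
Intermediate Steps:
$k{\left(a \right)} = \frac{a}{2} + \frac{7}{a}$ ($k{\left(a \right)} = \frac{7}{a} + a \frac{1}{2} = \frac{7}{a} + \frac{a}{2} = \frac{a}{2} + \frac{7}{a}$)
$N{\left(G,B \right)} = - 3 B$
$\frac{N{\left(-213,k{\left(-2 \right)} \right)}}{-13187} + \frac{42627}{8237} = \frac{\left(-3\right) \left(\frac{1}{2} \left(-2\right) + \frac{7}{-2}\right)}{-13187} + \frac{42627}{8237} = - 3 \left(-1 + 7 \left(- \frac{1}{2}\right)\right) \left(- \frac{1}{13187}\right) + 42627 \cdot \frac{1}{8237} = - 3 \left(-1 - \frac{7}{2}\right) \left(- \frac{1}{13187}\right) + \frac{42627}{8237} = \left(-3\right) \left(- \frac{9}{2}\right) \left(- \frac{1}{13187}\right) + \frac{42627}{8237} = \frac{27}{2} \left(- \frac{1}{13187}\right) + \frac{42627}{8237} = - \frac{27}{26374} + \frac{42627}{8237} = \frac{1124022099}{217242638}$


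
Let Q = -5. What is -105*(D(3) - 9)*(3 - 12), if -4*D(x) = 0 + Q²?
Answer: -57645/4 ≈ -14411.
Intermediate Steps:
D(x) = -25/4 (D(x) = -(0 + (-5)²)/4 = -(0 + 25)/4 = -¼*25 = -25/4)
-105*(D(3) - 9)*(3 - 12) = -105*(-25/4 - 9)*(3 - 12) = -(-6405)*(-9)/4 = -105*549/4 = -57645/4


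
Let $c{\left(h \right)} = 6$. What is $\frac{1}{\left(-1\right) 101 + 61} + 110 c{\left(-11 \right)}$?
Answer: $\frac{26399}{40} \approx 659.97$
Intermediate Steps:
$\frac{1}{\left(-1\right) 101 + 61} + 110 c{\left(-11 \right)} = \frac{1}{\left(-1\right) 101 + 61} + 110 \cdot 6 = \frac{1}{-101 + 61} + 660 = \frac{1}{-40} + 660 = - \frac{1}{40} + 660 = \frac{26399}{40}$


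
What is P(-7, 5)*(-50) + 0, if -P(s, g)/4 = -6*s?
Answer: 8400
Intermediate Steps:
P(s, g) = 24*s (P(s, g) = -(-24)*s = 24*s)
P(-7, 5)*(-50) + 0 = (24*(-7))*(-50) + 0 = -168*(-50) + 0 = 8400 + 0 = 8400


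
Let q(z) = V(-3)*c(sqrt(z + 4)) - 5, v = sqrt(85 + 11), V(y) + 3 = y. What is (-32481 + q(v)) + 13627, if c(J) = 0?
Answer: -18859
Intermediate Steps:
V(y) = -3 + y
v = 4*sqrt(6) (v = sqrt(96) = 4*sqrt(6) ≈ 9.7980)
q(z) = -5 (q(z) = (-3 - 3)*0 - 5 = -6*0 - 5 = 0 - 5 = -5)
(-32481 + q(v)) + 13627 = (-32481 - 5) + 13627 = -32486 + 13627 = -18859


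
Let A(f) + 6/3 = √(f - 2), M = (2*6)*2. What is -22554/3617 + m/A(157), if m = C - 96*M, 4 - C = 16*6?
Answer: -20738318/546167 - 2396*√155/151 ≈ -235.52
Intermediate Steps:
M = 24 (M = 12*2 = 24)
C = -92 (C = 4 - 16*6 = 4 - 1*96 = 4 - 96 = -92)
A(f) = -2 + √(-2 + f) (A(f) = -2 + √(f - 2) = -2 + √(-2 + f))
m = -2396 (m = -92 - 96*24 = -92 - 2304 = -2396)
-22554/3617 + m/A(157) = -22554/3617 - 2396/(-2 + √(-2 + 157)) = -22554*1/3617 - 2396/(-2 + √155) = -22554/3617 - 2396/(-2 + √155)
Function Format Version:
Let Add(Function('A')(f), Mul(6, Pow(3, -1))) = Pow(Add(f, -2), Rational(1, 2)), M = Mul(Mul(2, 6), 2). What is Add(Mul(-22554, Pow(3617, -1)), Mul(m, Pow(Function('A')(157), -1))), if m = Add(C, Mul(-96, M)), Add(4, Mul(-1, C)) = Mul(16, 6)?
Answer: Add(Rational(-20738318, 546167), Mul(Rational(-2396, 151), Pow(155, Rational(1, 2)))) ≈ -235.52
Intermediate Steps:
M = 24 (M = Mul(12, 2) = 24)
C = -92 (C = Add(4, Mul(-1, Mul(16, 6))) = Add(4, Mul(-1, 96)) = Add(4, -96) = -92)
Function('A')(f) = Add(-2, Pow(Add(-2, f), Rational(1, 2))) (Function('A')(f) = Add(-2, Pow(Add(f, -2), Rational(1, 2))) = Add(-2, Pow(Add(-2, f), Rational(1, 2))))
m = -2396 (m = Add(-92, Mul(-96, 24)) = Add(-92, -2304) = -2396)
Add(Mul(-22554, Pow(3617, -1)), Mul(m, Pow(Function('A')(157), -1))) = Add(Mul(-22554, Pow(3617, -1)), Mul(-2396, Pow(Add(-2, Pow(Add(-2, 157), Rational(1, 2))), -1))) = Add(Mul(-22554, Rational(1, 3617)), Mul(-2396, Pow(Add(-2, Pow(155, Rational(1, 2))), -1))) = Add(Rational(-22554, 3617), Mul(-2396, Pow(Add(-2, Pow(155, Rational(1, 2))), -1)))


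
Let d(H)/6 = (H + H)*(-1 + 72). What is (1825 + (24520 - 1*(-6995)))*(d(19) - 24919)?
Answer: -291091540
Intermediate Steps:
d(H) = 852*H (d(H) = 6*((H + H)*(-1 + 72)) = 6*((2*H)*71) = 6*(142*H) = 852*H)
(1825 + (24520 - 1*(-6995)))*(d(19) - 24919) = (1825 + (24520 - 1*(-6995)))*(852*19 - 24919) = (1825 + (24520 + 6995))*(16188 - 24919) = (1825 + 31515)*(-8731) = 33340*(-8731) = -291091540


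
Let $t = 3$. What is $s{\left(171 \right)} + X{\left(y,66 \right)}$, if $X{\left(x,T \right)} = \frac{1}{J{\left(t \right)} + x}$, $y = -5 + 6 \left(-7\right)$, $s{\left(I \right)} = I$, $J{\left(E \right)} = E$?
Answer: $\frac{7523}{44} \approx 170.98$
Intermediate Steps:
$y = -47$ ($y = -5 - 42 = -47$)
$X{\left(x,T \right)} = \frac{1}{3 + x}$
$s{\left(171 \right)} + X{\left(y,66 \right)} = 171 + \frac{1}{3 - 47} = 171 + \frac{1}{-44} = 171 - \frac{1}{44} = \frac{7523}{44}$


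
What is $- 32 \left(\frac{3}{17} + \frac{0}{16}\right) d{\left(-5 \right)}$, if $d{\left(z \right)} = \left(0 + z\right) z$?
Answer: $- \frac{2400}{17} \approx -141.18$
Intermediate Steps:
$d{\left(z \right)} = z^{2}$ ($d{\left(z \right)} = z z = z^{2}$)
$- 32 \left(\frac{3}{17} + \frac{0}{16}\right) d{\left(-5 \right)} = - 32 \left(\frac{3}{17} + \frac{0}{16}\right) \left(-5\right)^{2} = - 32 \left(3 \cdot \frac{1}{17} + 0 \cdot \frac{1}{16}\right) 25 = - 32 \left(\frac{3}{17} + 0\right) 25 = \left(-32\right) \frac{3}{17} \cdot 25 = \left(- \frac{96}{17}\right) 25 = - \frac{2400}{17}$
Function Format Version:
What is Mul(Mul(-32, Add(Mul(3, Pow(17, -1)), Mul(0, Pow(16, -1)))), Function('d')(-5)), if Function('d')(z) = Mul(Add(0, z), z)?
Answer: Rational(-2400, 17) ≈ -141.18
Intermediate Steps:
Function('d')(z) = Pow(z, 2) (Function('d')(z) = Mul(z, z) = Pow(z, 2))
Mul(Mul(-32, Add(Mul(3, Pow(17, -1)), Mul(0, Pow(16, -1)))), Function('d')(-5)) = Mul(Mul(-32, Add(Mul(3, Pow(17, -1)), Mul(0, Pow(16, -1)))), Pow(-5, 2)) = Mul(Mul(-32, Add(Mul(3, Rational(1, 17)), Mul(0, Rational(1, 16)))), 25) = Mul(Mul(-32, Add(Rational(3, 17), 0)), 25) = Mul(Mul(-32, Rational(3, 17)), 25) = Mul(Rational(-96, 17), 25) = Rational(-2400, 17)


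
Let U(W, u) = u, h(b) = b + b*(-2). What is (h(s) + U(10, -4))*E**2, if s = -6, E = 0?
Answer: 0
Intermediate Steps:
h(b) = -b (h(b) = b - 2*b = -b)
(h(s) + U(10, -4))*E**2 = (-1*(-6) - 4)*0**2 = (6 - 4)*0 = 2*0 = 0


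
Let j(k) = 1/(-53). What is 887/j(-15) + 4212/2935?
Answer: -137973073/2935 ≈ -47010.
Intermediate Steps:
j(k) = -1/53
887/j(-15) + 4212/2935 = 887/(-1/53) + 4212/2935 = 887*(-53) + 4212*(1/2935) = -47011 + 4212/2935 = -137973073/2935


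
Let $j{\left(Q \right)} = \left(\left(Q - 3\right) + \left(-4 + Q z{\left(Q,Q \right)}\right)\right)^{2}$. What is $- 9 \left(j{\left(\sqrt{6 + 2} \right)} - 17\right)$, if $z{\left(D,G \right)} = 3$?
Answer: $-1440 + 1008 \sqrt{2} \approx -14.473$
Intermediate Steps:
$j{\left(Q \right)} = \left(-7 + 4 Q\right)^{2}$ ($j{\left(Q \right)} = \left(\left(Q - 3\right) + \left(-4 + Q 3\right)\right)^{2} = \left(\left(-3 + Q\right) + \left(-4 + 3 Q\right)\right)^{2} = \left(-7 + 4 Q\right)^{2}$)
$- 9 \left(j{\left(\sqrt{6 + 2} \right)} - 17\right) = - 9 \left(\left(-7 + 4 \sqrt{6 + 2}\right)^{2} - 17\right) = - 9 \left(\left(-7 + 4 \sqrt{8}\right)^{2} - 17\right) = - 9 \left(\left(-7 + 4 \cdot 2 \sqrt{2}\right)^{2} - 17\right) = - 9 \left(\left(-7 + 8 \sqrt{2}\right)^{2} - 17\right) = - 9 \left(-17 + \left(-7 + 8 \sqrt{2}\right)^{2}\right) = 153 - 9 \left(-7 + 8 \sqrt{2}\right)^{2}$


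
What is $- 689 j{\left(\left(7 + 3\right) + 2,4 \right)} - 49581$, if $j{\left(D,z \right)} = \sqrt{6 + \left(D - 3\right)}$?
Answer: $-49581 - 689 \sqrt{15} \approx -52250.0$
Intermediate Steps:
$j{\left(D,z \right)} = \sqrt{3 + D}$ ($j{\left(D,z \right)} = \sqrt{6 + \left(-3 + D\right)} = \sqrt{3 + D}$)
$- 689 j{\left(\left(7 + 3\right) + 2,4 \right)} - 49581 = - 689 \sqrt{3 + \left(\left(7 + 3\right) + 2\right)} - 49581 = - 689 \sqrt{3 + \left(10 + 2\right)} - 49581 = - 689 \sqrt{3 + 12} - 49581 = - 689 \sqrt{15} - 49581 = -49581 - 689 \sqrt{15}$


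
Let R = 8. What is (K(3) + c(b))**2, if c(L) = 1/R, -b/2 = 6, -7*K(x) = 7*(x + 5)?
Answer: 3969/64 ≈ 62.016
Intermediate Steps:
K(x) = -5 - x (K(x) = -(x + 5) = -(5 + x) = -(35 + 7*x)/7 = -5 - x)
b = -12 (b = -2*6 = -12)
c(L) = 1/8
(K(3) + c(b))**2 = ((-5 - 1*3) + 1/8)**2 = ((-5 - 3) + 1/8)**2 = (-8 + 1/8)**2 = (-63/8)**2 = 3969/64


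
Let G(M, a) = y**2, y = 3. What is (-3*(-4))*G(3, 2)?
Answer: 108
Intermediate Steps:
G(M, a) = 9 (G(M, a) = 3**2 = 9)
(-3*(-4))*G(3, 2) = -3*(-4)*9 = 12*9 = 108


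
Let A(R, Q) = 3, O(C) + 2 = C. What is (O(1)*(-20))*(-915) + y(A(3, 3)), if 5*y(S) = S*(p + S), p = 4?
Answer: -91479/5 ≈ -18296.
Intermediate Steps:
O(C) = -2 + C
y(S) = S*(4 + S)/5 (y(S) = (S*(4 + S))/5 = S*(4 + S)/5)
(O(1)*(-20))*(-915) + y(A(3, 3)) = ((-2 + 1)*(-20))*(-915) + (1/5)*3*(4 + 3) = -1*(-20)*(-915) + (1/5)*3*7 = 20*(-915) + 21/5 = -18300 + 21/5 = -91479/5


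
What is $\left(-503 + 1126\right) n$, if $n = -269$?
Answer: $-167587$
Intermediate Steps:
$\left(-503 + 1126\right) n = \left(-503 + 1126\right) \left(-269\right) = 623 \left(-269\right) = -167587$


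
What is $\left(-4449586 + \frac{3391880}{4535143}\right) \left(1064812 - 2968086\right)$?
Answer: $\frac{38407127977652997532}{4535143} \approx 8.4688 \cdot 10^{12}$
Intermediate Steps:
$\left(-4449586 + \frac{3391880}{4535143}\right) \left(1064812 - 2968086\right) = \left(-4449586 + 3391880 \cdot \frac{1}{4535143}\right) \left(-1903274\right) = \left(-4449586 + \frac{3391880}{4535143}\right) \left(-1903274\right) = \left(- \frac{20179505408918}{4535143}\right) \left(-1903274\right) = \frac{38407127977652997532}{4535143}$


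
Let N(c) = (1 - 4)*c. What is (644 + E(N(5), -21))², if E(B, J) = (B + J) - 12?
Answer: 355216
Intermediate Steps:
N(c) = -3*c
E(B, J) = -12 + B + J
(644 + E(N(5), -21))² = (644 + (-12 - 3*5 - 21))² = (644 + (-12 - 15 - 21))² = (644 - 48)² = 596² = 355216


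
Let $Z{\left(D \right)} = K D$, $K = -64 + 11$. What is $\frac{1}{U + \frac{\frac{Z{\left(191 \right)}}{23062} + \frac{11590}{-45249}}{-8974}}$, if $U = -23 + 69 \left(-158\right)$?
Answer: $- \frac{1337808585516}{14615558693141699} \approx -9.1533 \cdot 10^{-5}$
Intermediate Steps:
$K = -53$
$Z{\left(D \right)} = - 53 D$
$U = -10925$ ($U = -23 - 10902 = -10925$)
$\frac{1}{U + \frac{\frac{Z{\left(191 \right)}}{23062} + \frac{11590}{-45249}}{-8974}} = \frac{1}{-10925 + \frac{\frac{\left(-53\right) 191}{23062} + \frac{11590}{-45249}}{-8974}} = \frac{1}{-10925 + \left(\left(-10123\right) \frac{1}{23062} + 11590 \left(- \frac{1}{45249}\right)\right) \left(- \frac{1}{8974}\right)} = \frac{1}{-10925 + \left(- \frac{10123}{23062} - \frac{11590}{45249}\right) \left(- \frac{1}{8974}\right)} = \frac{1}{-10925 - - \frac{103620601}{1337808585516}} = \frac{1}{-10925 + \frac{103620601}{1337808585516}} = \frac{1}{- \frac{14615558693141699}{1337808585516}} = - \frac{1337808585516}{14615558693141699}$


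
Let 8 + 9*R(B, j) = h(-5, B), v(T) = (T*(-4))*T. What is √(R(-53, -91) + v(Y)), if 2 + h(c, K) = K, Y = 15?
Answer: I*√907 ≈ 30.116*I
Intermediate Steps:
v(T) = -4*T² (v(T) = (-4*T)*T = -4*T²)
h(c, K) = -2 + K
R(B, j) = -10/9 + B/9 (R(B, j) = -8/9 + (-2 + B)/9 = -8/9 + (-2/9 + B/9) = -10/9 + B/9)
√(R(-53, -91) + v(Y)) = √((-10/9 + (⅑)*(-53)) - 4*15²) = √((-10/9 - 53/9) - 4*225) = √(-7 - 900) = √(-907) = I*√907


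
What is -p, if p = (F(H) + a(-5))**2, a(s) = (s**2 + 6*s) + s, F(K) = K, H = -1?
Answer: -121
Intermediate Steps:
a(s) = s**2 + 7*s
p = 121 (p = (-1 - 5*(7 - 5))**2 = (-1 - 5*2)**2 = (-1 - 10)**2 = (-11)**2 = 121)
-p = -1*121 = -121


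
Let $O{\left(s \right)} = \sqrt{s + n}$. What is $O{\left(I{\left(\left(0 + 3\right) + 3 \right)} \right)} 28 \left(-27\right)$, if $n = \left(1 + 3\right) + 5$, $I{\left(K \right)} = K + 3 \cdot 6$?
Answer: $- 756 \sqrt{33} \approx -4342.9$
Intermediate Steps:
$I{\left(K \right)} = 18 + K$ ($I{\left(K \right)} = K + 18 = 18 + K$)
$n = 9$ ($n = 4 + 5 = 9$)
$O{\left(s \right)} = \sqrt{9 + s}$ ($O{\left(s \right)} = \sqrt{s + 9} = \sqrt{9 + s}$)
$O{\left(I{\left(\left(0 + 3\right) + 3 \right)} \right)} 28 \left(-27\right) = \sqrt{9 + \left(18 + \left(\left(0 + 3\right) + 3\right)\right)} 28 \left(-27\right) = \sqrt{9 + \left(18 + \left(3 + 3\right)\right)} 28 \left(-27\right) = \sqrt{9 + \left(18 + 6\right)} 28 \left(-27\right) = \sqrt{9 + 24} \cdot 28 \left(-27\right) = \sqrt{33} \cdot 28 \left(-27\right) = 28 \sqrt{33} \left(-27\right) = - 756 \sqrt{33}$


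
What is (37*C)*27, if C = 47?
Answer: 46953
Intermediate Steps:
(37*C)*27 = (37*47)*27 = 1739*27 = 46953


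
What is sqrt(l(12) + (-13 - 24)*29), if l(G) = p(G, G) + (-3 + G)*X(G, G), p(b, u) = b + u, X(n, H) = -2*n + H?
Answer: I*sqrt(1157) ≈ 34.015*I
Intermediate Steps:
X(n, H) = H - 2*n
l(G) = 2*G - G*(-3 + G) (l(G) = (G + G) + (-3 + G)*(G - 2*G) = 2*G + (-3 + G)*(-G) = 2*G - G*(-3 + G))
sqrt(l(12) + (-13 - 24)*29) = sqrt(12*(5 - 1*12) + (-13 - 24)*29) = sqrt(12*(5 - 12) - 37*29) = sqrt(12*(-7) - 1073) = sqrt(-84 - 1073) = sqrt(-1157) = I*sqrt(1157)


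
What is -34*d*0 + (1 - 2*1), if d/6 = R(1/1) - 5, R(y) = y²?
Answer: -1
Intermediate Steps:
d = -24 (d = 6*((1/1)² - 5) = 6*(1² - 5) = 6*(1 - 5) = 6*(-4) = -24)
-34*d*0 + (1 - 2*1) = -(-816)*0 + (1 - 2*1) = -34*0 + (1 - 2) = 0 - 1 = -1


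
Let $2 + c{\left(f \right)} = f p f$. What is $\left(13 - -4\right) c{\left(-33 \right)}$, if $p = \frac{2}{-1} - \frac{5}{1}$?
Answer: $-129625$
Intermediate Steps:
$p = -7$ ($p = 2 \left(-1\right) - 5 = -2 - 5 = -7$)
$c{\left(f \right)} = -2 - 7 f^{2}$ ($c{\left(f \right)} = -2 + f \left(-7\right) f = -2 + - 7 f f = -2 - 7 f^{2}$)
$\left(13 - -4\right) c{\left(-33 \right)} = \left(13 - -4\right) \left(-2 - 7 \left(-33\right)^{2}\right) = \left(13 + 4\right) \left(-2 - 7623\right) = 17 \left(-2 - 7623\right) = 17 \left(-7625\right) = -129625$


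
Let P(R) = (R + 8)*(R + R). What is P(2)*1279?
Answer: 51160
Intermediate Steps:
P(R) = 2*R*(8 + R) (P(R) = (8 + R)*(2*R) = 2*R*(8 + R))
P(2)*1279 = (2*2*(8 + 2))*1279 = (2*2*10)*1279 = 40*1279 = 51160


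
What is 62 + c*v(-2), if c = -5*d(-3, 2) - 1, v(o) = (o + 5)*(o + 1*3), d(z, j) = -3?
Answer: 104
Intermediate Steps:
v(o) = (3 + o)*(5 + o) (v(o) = (5 + o)*(o + 3) = (5 + o)*(3 + o) = (3 + o)*(5 + o))
c = 14 (c = -5*(-3) - 1 = 15 - 1 = 14)
62 + c*v(-2) = 62 + 14*(15 + (-2)² + 8*(-2)) = 62 + 14*(15 + 4 - 16) = 62 + 14*3 = 62 + 42 = 104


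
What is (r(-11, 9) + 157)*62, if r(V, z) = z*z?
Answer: 14756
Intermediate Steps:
r(V, z) = z²
(r(-11, 9) + 157)*62 = (9² + 157)*62 = (81 + 157)*62 = 238*62 = 14756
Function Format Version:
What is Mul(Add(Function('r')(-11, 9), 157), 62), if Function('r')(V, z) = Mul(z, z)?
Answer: 14756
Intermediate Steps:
Function('r')(V, z) = Pow(z, 2)
Mul(Add(Function('r')(-11, 9), 157), 62) = Mul(Add(Pow(9, 2), 157), 62) = Mul(Add(81, 157), 62) = Mul(238, 62) = 14756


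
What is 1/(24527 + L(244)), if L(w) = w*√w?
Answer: 24527/587046945 - 488*√61/587046945 ≈ 3.5288e-5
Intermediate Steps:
L(w) = w^(3/2)
1/(24527 + L(244)) = 1/(24527 + 244^(3/2)) = 1/(24527 + 488*√61)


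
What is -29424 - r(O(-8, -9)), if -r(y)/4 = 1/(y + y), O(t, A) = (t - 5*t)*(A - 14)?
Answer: -10828033/368 ≈ -29424.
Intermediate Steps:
O(t, A) = -4*t*(-14 + A) (O(t, A) = (-4*t)*(-14 + A) = -4*t*(-14 + A))
r(y) = -2/y (r(y) = -4/(y + y) = -4*1/(2*y) = -2/y)
-29424 - r(O(-8, -9)) = -29424 - (-2)/(4*(-8)*(14 - 1*(-9))) = -29424 - (-2)/(4*(-8)*(14 + 9)) = -29424 - (-2)/(4*(-8)*23) = -29424 - (-2)/(-736) = -29424 - (-2)*(-1)/736 = -29424 - 1*1/368 = -29424 - 1/368 = -10828033/368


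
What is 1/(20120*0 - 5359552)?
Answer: -1/5359552 ≈ -1.8658e-7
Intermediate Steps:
1/(20120*0 - 5359552) = 1/(0 - 5359552) = 1/(-5359552) = -1/5359552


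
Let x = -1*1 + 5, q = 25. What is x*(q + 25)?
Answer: 200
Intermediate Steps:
x = 4 (x = -1 + 5 = 4)
x*(q + 25) = 4*(25 + 25) = 4*50 = 200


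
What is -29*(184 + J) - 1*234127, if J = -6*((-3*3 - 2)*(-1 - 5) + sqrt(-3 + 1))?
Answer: -227979 + 174*I*sqrt(2) ≈ -2.2798e+5 + 246.07*I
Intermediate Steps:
J = -396 - 6*I*sqrt(2) (J = -6*((-9 - 2)*(-6) + sqrt(-2)) = -6*(-11*(-6) + I*sqrt(2)) = -6*(66 + I*sqrt(2)) = -396 - 6*I*sqrt(2) ≈ -396.0 - 8.4853*I)
-29*(184 + J) - 1*234127 = -29*(184 + (-396 - 6*I*sqrt(2))) - 1*234127 = -29*(-212 - 6*I*sqrt(2)) - 234127 = (6148 + 174*I*sqrt(2)) - 234127 = -227979 + 174*I*sqrt(2)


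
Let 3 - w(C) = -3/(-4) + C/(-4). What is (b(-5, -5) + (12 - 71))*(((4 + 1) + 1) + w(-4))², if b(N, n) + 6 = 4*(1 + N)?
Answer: -68121/16 ≈ -4257.6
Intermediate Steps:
b(N, n) = -2 + 4*N (b(N, n) = -6 + 4*(1 + N) = -6 + (4 + 4*N) = -2 + 4*N)
w(C) = 9/4 + C/4 (w(C) = 3 - (-3/(-4) + C/(-4)) = 3 - (-3*(-¼) + C*(-¼)) = 3 - (¾ - C/4) = 3 + (-¾ + C/4) = 9/4 + C/4)
(b(-5, -5) + (12 - 71))*(((4 + 1) + 1) + w(-4))² = ((-2 + 4*(-5)) + (12 - 71))*(((4 + 1) + 1) + (9/4 + (¼)*(-4)))² = ((-2 - 20) - 59)*((5 + 1) + (9/4 - 1))² = (-22 - 59)*(6 + 5/4)² = -81*(29/4)² = -81*841/16 = -68121/16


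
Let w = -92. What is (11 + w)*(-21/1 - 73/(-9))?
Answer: 1044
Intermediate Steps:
(11 + w)*(-21/1 - 73/(-9)) = (11 - 92)*(-21/1 - 73/(-9)) = -81*(-21*1 - 73*(-⅑)) = -81*(-21 + 73/9) = -81*(-116/9) = 1044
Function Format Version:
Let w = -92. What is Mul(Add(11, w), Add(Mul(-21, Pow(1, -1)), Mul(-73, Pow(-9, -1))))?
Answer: 1044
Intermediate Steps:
Mul(Add(11, w), Add(Mul(-21, Pow(1, -1)), Mul(-73, Pow(-9, -1)))) = Mul(Add(11, -92), Add(Mul(-21, Pow(1, -1)), Mul(-73, Pow(-9, -1)))) = Mul(-81, Add(Mul(-21, 1), Mul(-73, Rational(-1, 9)))) = Mul(-81, Add(-21, Rational(73, 9))) = Mul(-81, Rational(-116, 9)) = 1044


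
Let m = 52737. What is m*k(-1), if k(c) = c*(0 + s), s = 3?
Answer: -158211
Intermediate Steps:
k(c) = 3*c (k(c) = c*(0 + 3) = c*3 = 3*c)
m*k(-1) = 52737*(3*(-1)) = 52737*(-3) = -158211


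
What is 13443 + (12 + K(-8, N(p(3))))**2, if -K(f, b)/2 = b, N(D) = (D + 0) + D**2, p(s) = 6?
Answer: 18627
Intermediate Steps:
N(D) = D + D**2
K(f, b) = -2*b
13443 + (12 + K(-8, N(p(3))))**2 = 13443 + (12 - 12*(1 + 6))**2 = 13443 + (12 - 12*7)**2 = 13443 + (12 - 2*42)**2 = 13443 + (12 - 84)**2 = 13443 + (-72)**2 = 13443 + 5184 = 18627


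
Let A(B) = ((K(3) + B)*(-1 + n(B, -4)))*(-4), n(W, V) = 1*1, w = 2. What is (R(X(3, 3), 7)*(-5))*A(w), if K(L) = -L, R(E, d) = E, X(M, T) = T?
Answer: 0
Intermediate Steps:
n(W, V) = 1
A(B) = 0 (A(B) = ((-1*3 + B)*(-1 + 1))*(-4) = ((-3 + B)*0)*(-4) = 0*(-4) = 0)
(R(X(3, 3), 7)*(-5))*A(w) = (3*(-5))*0 = -15*0 = 0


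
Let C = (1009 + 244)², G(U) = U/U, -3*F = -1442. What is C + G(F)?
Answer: 1570010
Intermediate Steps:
F = 1442/3 (F = -⅓*(-1442) = 1442/3 ≈ 480.67)
G(U) = 1
C = 1570009 (C = 1253² = 1570009)
C + G(F) = 1570009 + 1 = 1570010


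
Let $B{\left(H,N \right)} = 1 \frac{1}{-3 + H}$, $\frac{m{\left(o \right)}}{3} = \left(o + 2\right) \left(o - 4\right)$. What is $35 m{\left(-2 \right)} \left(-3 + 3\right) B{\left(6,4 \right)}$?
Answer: $0$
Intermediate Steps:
$m{\left(o \right)} = 3 \left(-4 + o\right) \left(2 + o\right)$ ($m{\left(o \right)} = 3 \left(o + 2\right) \left(o - 4\right) = 3 \left(2 + o\right) \left(o - 4\right) = 3 \left(2 + o\right) \left(-4 + o\right) = 3 \left(-4 + o\right) \left(2 + o\right)$)
$B{\left(H,N \right)} = \frac{1}{-3 + H}$
$35 m{\left(-2 \right)} \left(-3 + 3\right) B{\left(6,4 \right)} = \frac{35 \left(-24 - -12 + 3 \left(-2\right)^{2}\right) \left(-3 + 3\right)}{-3 + 6} = \frac{35 \left(-24 + 12 + 3 \cdot 4\right) 0}{3} = 35 \left(-24 + 12 + 12\right) 0 \cdot \frac{1}{3} = 35 \cdot 0 \cdot 0 \cdot \frac{1}{3} = 35 \cdot 0 \cdot \frac{1}{3} = 0 \cdot \frac{1}{3} = 0$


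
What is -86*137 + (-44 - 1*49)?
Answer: -11875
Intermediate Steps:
-86*137 + (-44 - 1*49) = -11782 + (-44 - 49) = -11782 - 93 = -11875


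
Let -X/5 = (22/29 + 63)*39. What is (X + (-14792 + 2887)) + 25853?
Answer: 43937/29 ≈ 1515.1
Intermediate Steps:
X = -360555/29 (X = -5*(22/29 + 63)*39 = -9245*39/29 = -5*72111/29 = -360555/29 ≈ -12433.)
(X + (-14792 + 2887)) + 25853 = (-360555/29 + (-14792 + 2887)) + 25853 = (-360555/29 - 11905) + 25853 = -705800/29 + 25853 = 43937/29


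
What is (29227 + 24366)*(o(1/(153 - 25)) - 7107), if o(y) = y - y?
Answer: -380885451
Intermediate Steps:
o(y) = 0
(29227 + 24366)*(o(1/(153 - 25)) - 7107) = (29227 + 24366)*(0 - 7107) = 53593*(-7107) = -380885451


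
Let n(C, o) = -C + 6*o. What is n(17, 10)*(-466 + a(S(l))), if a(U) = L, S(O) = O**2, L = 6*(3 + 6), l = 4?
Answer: -17716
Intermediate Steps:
L = 54 (L = 6*9 = 54)
a(U) = 54
n(17, 10)*(-466 + a(S(l))) = (-1*17 + 6*10)*(-466 + 54) = (-17 + 60)*(-412) = 43*(-412) = -17716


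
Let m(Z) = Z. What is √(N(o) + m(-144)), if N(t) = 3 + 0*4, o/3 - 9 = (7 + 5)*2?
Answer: I*√141 ≈ 11.874*I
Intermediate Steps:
o = 99 (o = 27 + 3*((7 + 5)*2) = 27 + 3*(12*2) = 27 + 3*24 = 27 + 72 = 99)
N(t) = 3 (N(t) = 3 + 0 = 3)
√(N(o) + m(-144)) = √(3 - 144) = √(-141) = I*√141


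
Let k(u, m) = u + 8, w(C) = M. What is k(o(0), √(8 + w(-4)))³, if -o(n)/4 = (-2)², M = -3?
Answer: -512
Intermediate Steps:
w(C) = -3
o(n) = -16 (o(n) = -4*(-2)² = -4*4 = -16)
k(u, m) = 8 + u
k(o(0), √(8 + w(-4)))³ = (8 - 16)³ = (-8)³ = -512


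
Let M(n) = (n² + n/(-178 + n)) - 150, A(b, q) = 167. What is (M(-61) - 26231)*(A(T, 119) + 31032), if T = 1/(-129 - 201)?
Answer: -168963769121/239 ≈ -7.0696e+8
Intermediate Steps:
T = -1/330 (T = 1/(-330) = -1/330 ≈ -0.0030303)
M(n) = -150 + n² + n/(-178 + n) (M(n) = (n² + n/(-178 + n)) - 150 = -150 + n² + n/(-178 + n))
(M(-61) - 26231)*(A(T, 119) + 31032) = ((26700 + (-61)³ - 178*(-61)² - 149*(-61))/(-178 - 61) - 26231)*(167 + 31032) = ((26700 - 226981 - 178*3721 + 9089)/(-239) - 26231)*31199 = (-(26700 - 226981 - 662338 + 9089)/239 - 26231)*31199 = (-1/239*(-853530) - 26231)*31199 = (853530/239 - 26231)*31199 = -5415679/239*31199 = -168963769121/239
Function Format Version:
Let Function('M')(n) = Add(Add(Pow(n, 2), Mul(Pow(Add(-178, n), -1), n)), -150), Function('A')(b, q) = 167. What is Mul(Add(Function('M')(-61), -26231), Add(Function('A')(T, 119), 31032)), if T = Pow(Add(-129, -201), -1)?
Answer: Rational(-168963769121, 239) ≈ -7.0696e+8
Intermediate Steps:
T = Rational(-1, 330) (T = Pow(-330, -1) = Rational(-1, 330) ≈ -0.0030303)
Function('M')(n) = Add(-150, Pow(n, 2), Mul(n, Pow(Add(-178, n), -1))) (Function('M')(n) = Add(Add(Pow(n, 2), Mul(n, Pow(Add(-178, n), -1))), -150) = Add(-150, Pow(n, 2), Mul(n, Pow(Add(-178, n), -1))))
Mul(Add(Function('M')(-61), -26231), Add(Function('A')(T, 119), 31032)) = Mul(Add(Mul(Pow(Add(-178, -61), -1), Add(26700, Pow(-61, 3), Mul(-178, Pow(-61, 2)), Mul(-149, -61))), -26231), Add(167, 31032)) = Mul(Add(Mul(Pow(-239, -1), Add(26700, -226981, Mul(-178, 3721), 9089)), -26231), 31199) = Mul(Add(Mul(Rational(-1, 239), Add(26700, -226981, -662338, 9089)), -26231), 31199) = Mul(Add(Mul(Rational(-1, 239), -853530), -26231), 31199) = Mul(Add(Rational(853530, 239), -26231), 31199) = Mul(Rational(-5415679, 239), 31199) = Rational(-168963769121, 239)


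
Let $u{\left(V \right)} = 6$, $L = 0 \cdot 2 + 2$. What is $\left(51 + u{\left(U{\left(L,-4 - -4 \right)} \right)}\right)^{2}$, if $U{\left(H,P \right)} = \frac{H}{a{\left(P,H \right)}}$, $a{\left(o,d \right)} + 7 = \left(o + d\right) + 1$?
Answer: $3249$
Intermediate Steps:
$a{\left(o,d \right)} = -6 + d + o$ ($a{\left(o,d \right)} = -7 + \left(\left(o + d\right) + 1\right) = -7 + \left(\left(d + o\right) + 1\right) = -7 + \left(1 + d + o\right) = -6 + d + o$)
$L = 2$ ($L = 0 + 2 = 2$)
$U{\left(H,P \right)} = \frac{H}{-6 + H + P}$
$\left(51 + u{\left(U{\left(L,-4 - -4 \right)} \right)}\right)^{2} = \left(51 + 6\right)^{2} = 57^{2} = 3249$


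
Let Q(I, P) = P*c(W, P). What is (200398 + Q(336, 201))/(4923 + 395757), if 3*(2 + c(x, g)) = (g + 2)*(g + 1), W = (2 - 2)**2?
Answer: 491233/66780 ≈ 7.3560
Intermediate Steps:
W = 0 (W = 0**2 = 0)
c(x, g) = -2 + (1 + g)*(2 + g)/3 (c(x, g) = -2 + ((g + 2)*(g + 1))/3 = -2 + ((2 + g)*(1 + g))/3 = -2 + ((1 + g)*(2 + g))/3 = -2 + (1 + g)*(2 + g)/3)
Q(I, P) = P*(-4/3 + P + P**2/3)
(200398 + Q(336, 201))/(4923 + 395757) = (200398 + (1/3)*201*(-4 + 201**2 + 3*201))/(4923 + 395757) = (200398 + (1/3)*201*(-4 + 40401 + 603))/400680 = (200398 + (1/3)*201*41000)*(1/400680) = (200398 + 2747000)*(1/400680) = 2947398*(1/400680) = 491233/66780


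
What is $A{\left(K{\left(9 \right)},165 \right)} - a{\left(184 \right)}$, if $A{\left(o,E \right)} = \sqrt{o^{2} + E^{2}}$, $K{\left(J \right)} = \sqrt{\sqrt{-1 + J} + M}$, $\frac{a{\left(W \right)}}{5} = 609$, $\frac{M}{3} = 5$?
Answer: $-3045 + \sqrt{27240 + 2 \sqrt{2}} \approx -2879.9$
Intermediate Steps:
$M = 15$ ($M = 3 \cdot 5 = 15$)
$a{\left(W \right)} = 3045$ ($a{\left(W \right)} = 5 \cdot 609 = 3045$)
$K{\left(J \right)} = \sqrt{15 + \sqrt{-1 + J}}$ ($K{\left(J \right)} = \sqrt{\sqrt{-1 + J} + 15} = \sqrt{15 + \sqrt{-1 + J}}$)
$A{\left(o,E \right)} = \sqrt{E^{2} + o^{2}}$
$A{\left(K{\left(9 \right)},165 \right)} - a{\left(184 \right)} = \sqrt{165^{2} + \left(\sqrt{15 + \sqrt{-1 + 9}}\right)^{2}} - 3045 = \sqrt{27225 + \left(\sqrt{15 + \sqrt{8}}\right)^{2}} - 3045 = \sqrt{27225 + \left(\sqrt{15 + 2 \sqrt{2}}\right)^{2}} - 3045 = \sqrt{27225 + \left(15 + 2 \sqrt{2}\right)} - 3045 = \sqrt{27240 + 2 \sqrt{2}} - 3045 = -3045 + \sqrt{27240 + 2 \sqrt{2}}$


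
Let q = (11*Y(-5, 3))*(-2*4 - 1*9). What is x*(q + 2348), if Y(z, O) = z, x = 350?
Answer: 1149050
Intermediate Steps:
q = 935 (q = (11*(-5))*(-2*4 - 1*9) = -55*(-8 - 9) = -55*(-17) = 935)
x*(q + 2348) = 350*(935 + 2348) = 350*3283 = 1149050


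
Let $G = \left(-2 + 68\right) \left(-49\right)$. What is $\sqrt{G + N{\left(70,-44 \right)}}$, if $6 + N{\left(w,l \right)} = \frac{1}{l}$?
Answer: $\frac{i \sqrt{1568171}}{22} \approx 56.921 i$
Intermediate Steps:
$N{\left(w,l \right)} = -6 + \frac{1}{l}$
$G = -3234$ ($G = 66 \left(-49\right) = -3234$)
$\sqrt{G + N{\left(70,-44 \right)}} = \sqrt{-3234 - \left(6 - \frac{1}{-44}\right)} = \sqrt{-3234 - \frac{265}{44}} = \sqrt{- \frac{142561}{44}} = \frac{i \sqrt{1568171}}{22}$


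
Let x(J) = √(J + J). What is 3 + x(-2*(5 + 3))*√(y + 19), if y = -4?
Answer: 3 + 4*I*√30 ≈ 3.0 + 21.909*I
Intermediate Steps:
x(J) = √2*√J (x(J) = √(2*J) = √2*√J)
3 + x(-2*(5 + 3))*√(y + 19) = 3 + (√2*√(-2*(5 + 3)))*√(-4 + 19) = 3 + (√2*√(-2*8))*√15 = 3 + (√2*√(-16))*√15 = 3 + (√2*(4*I))*√15 = 3 + (4*I*√2)*√15 = 3 + 4*I*√30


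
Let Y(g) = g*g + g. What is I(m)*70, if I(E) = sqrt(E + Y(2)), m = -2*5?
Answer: 140*I ≈ 140.0*I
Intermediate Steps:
m = -10
Y(g) = g + g**2 (Y(g) = g**2 + g = g + g**2)
I(E) = sqrt(6 + E) (I(E) = sqrt(E + 2*(1 + 2)) = sqrt(E + 2*3) = sqrt(E + 6) = sqrt(6 + E))
I(m)*70 = sqrt(6 - 10)*70 = sqrt(-4)*70 = (2*I)*70 = 140*I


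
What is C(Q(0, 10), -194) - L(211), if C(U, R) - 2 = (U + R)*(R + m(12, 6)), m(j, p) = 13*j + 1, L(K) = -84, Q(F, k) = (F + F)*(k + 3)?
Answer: 7264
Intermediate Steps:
Q(F, k) = 2*F*(3 + k) (Q(F, k) = (2*F)*(3 + k) = 2*F*(3 + k))
m(j, p) = 1 + 13*j
C(U, R) = 2 + (157 + R)*(R + U) (C(U, R) = 2 + (U + R)*(R + (1 + 13*12)) = 2 + (R + U)*(R + (1 + 156)) = 2 + (R + U)*(R + 157) = 2 + (R + U)*(157 + R) = 2 + (157 + R)*(R + U))
C(Q(0, 10), -194) - L(211) = (2 + (-194)² + 157*(-194) + 157*(2*0*(3 + 10)) - 388*0*(3 + 10)) - 1*(-84) = (2 + 37636 - 30458 + 157*(2*0*13) - 388*0*13) + 84 = (2 + 37636 - 30458 + 157*0 - 194*0) + 84 = (2 + 37636 - 30458 + 0 + 0) + 84 = 7180 + 84 = 7264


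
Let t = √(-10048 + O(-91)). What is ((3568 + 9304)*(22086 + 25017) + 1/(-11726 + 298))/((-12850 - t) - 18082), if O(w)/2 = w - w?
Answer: -53581250027851051/2733573805904 + 6928908577247*I*√157/1366786902952 ≈ -19601.0 + 63.521*I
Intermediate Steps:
O(w) = 0 (O(w) = 2*(w - w) = 2*0 = 0)
t = 8*I*√157 (t = √(-10048 + 0) = √(-10048) = 8*I*√157 ≈ 100.24*I)
((3568 + 9304)*(22086 + 25017) + 1/(-11726 + 298))/((-12850 - t) - 18082) = ((3568 + 9304)*(22086 + 25017) + 1/(-11726 + 298))/((-12850 - 8*I*√157) - 18082) = (12872*47103 + 1/(-11428))/((-12850 - 8*I*√157) - 18082) = (606309816 - 1/11428)/(-30932 - 8*I*√157) = 6928908577247/(11428*(-30932 - 8*I*√157))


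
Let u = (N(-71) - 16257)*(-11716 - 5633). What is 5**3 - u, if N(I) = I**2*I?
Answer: -6491440507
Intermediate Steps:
N(I) = I**3
u = 6491440632 (u = ((-71)**3 - 16257)*(-11716 - 5633) = (-357911 - 16257)*(-17349) = -374168*(-17349) = 6491440632)
5**3 - u = 5**3 - 1*6491440632 = 125 - 6491440632 = -6491440507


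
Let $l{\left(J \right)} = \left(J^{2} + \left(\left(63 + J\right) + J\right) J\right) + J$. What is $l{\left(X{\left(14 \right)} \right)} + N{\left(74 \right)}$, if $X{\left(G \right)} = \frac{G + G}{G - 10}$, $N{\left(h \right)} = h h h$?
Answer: $405819$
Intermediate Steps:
$N{\left(h \right)} = h^{3}$ ($N{\left(h \right)} = h^{2} h = h^{3}$)
$X{\left(G \right)} = \frac{2 G}{-10 + G}$
$l{\left(J \right)} = J + J^{2} + J \left(63 + 2 J\right)$ ($l{\left(J \right)} = \left(J^{2} + \left(63 + 2 J\right) J\right) + J = \left(J^{2} + J \left(63 + 2 J\right)\right) + J = J + J^{2} + J \left(63 + 2 J\right)$)
$l{\left(X{\left(14 \right)} \right)} + N{\left(74 \right)} = 2 \cdot 14 \frac{1}{-10 + 14} \left(64 + 3 \cdot 2 \cdot 14 \frac{1}{-10 + 14}\right) + 74^{3} = 2 \cdot 14 \cdot \frac{1}{4} \left(64 + 3 \cdot 2 \cdot 14 \cdot \frac{1}{4}\right) + 405224 = 7 \left(64 + 3 \cdot 7\right) + 405224 = 7 \left(64 + 21\right) + 405224 = 7 \cdot 85 + 405224 = 595 + 405224 = 405819$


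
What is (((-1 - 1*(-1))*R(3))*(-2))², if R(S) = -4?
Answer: 0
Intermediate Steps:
(((-1 - 1*(-1))*R(3))*(-2))² = (((-1 - 1*(-1))*(-4))*(-2))² = (((-1 + 1)*(-4))*(-2))² = ((0*(-4))*(-2))² = (0*(-2))² = 0² = 0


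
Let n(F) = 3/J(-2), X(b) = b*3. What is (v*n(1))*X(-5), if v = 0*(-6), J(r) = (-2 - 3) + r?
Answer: 0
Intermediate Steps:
X(b) = 3*b
J(r) = -5 + r
v = 0
n(F) = -3/7 (n(F) = 3/(-5 - 2) = 3/(-7) = 3*(-⅐) = -3/7)
(v*n(1))*X(-5) = (0*(-3/7))*(3*(-5)) = 0*(-15) = 0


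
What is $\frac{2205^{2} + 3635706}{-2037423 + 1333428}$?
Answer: $- \frac{2832577}{234665} \approx -12.071$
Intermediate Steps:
$\frac{2205^{2} + 3635706}{-2037423 + 1333428} = \frac{4862025 + 3635706}{-703995} = 8497731 \left(- \frac{1}{703995}\right) = - \frac{2832577}{234665}$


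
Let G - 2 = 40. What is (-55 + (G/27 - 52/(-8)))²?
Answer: 714025/324 ≈ 2203.8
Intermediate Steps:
G = 42 (G = 2 + 40 = 42)
(-55 + (G/27 - 52/(-8)))² = (-55 + (42/27 - 52/(-8)))² = (-55 + (42*(1/27) - 52*(-⅛)))² = (-55 + (14/9 + 13/2))² = (-55 + 145/18)² = (-845/18)² = 714025/324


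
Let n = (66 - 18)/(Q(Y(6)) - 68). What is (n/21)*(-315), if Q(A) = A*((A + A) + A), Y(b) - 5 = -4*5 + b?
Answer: -144/35 ≈ -4.1143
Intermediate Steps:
Y(b) = -15 + b (Y(b) = 5 + (-4*5 + b) = 5 + (-20 + b) = -15 + b)
Q(A) = 3*A² (Q(A) = A*(2*A + A) = A*(3*A) = 3*A²)
n = 48/175 (n = (66 - 18)/(3*(-15 + 6)² - 68) = 48/(3*(-9)² - 68) = 48/(3*81 - 68) = 48/(243 - 68) = 48/175 ≈ 0.27429)
(n/21)*(-315) = ((48/175)/21)*(-315) = ((48/175)*(1/21))*(-315) = (16/1225)*(-315) = -144/35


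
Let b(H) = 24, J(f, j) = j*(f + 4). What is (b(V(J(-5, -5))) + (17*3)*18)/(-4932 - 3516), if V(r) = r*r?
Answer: -157/1408 ≈ -0.11151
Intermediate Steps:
J(f, j) = j*(4 + f)
V(r) = r²
(b(V(J(-5, -5))) + (17*3)*18)/(-4932 - 3516) = (24 + (17*3)*18)/(-4932 - 3516) = (24 + 51*18)/(-8448) = (24 + 918)*(-1/8448) = 942*(-1/8448) = -157/1408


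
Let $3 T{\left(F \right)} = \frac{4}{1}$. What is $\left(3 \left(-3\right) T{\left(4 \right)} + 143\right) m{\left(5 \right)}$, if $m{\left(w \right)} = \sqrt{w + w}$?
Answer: $131 \sqrt{10} \approx 414.26$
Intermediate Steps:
$T{\left(F \right)} = \frac{4}{3}$ ($T{\left(F \right)} = \frac{4 \cdot 1^{-1}}{3} = \frac{4 \cdot 1}{3} = \frac{1}{3} \cdot 4 = \frac{4}{3}$)
$m{\left(w \right)} = \sqrt{2} \sqrt{w}$ ($m{\left(w \right)} = \sqrt{2 w} = \sqrt{2} \sqrt{w}$)
$\left(3 \left(-3\right) T{\left(4 \right)} + 143\right) m{\left(5 \right)} = \left(3 \left(-3\right) \frac{4}{3} + 143\right) \sqrt{2} \sqrt{5} = \left(\left(-9\right) \frac{4}{3} + 143\right) \sqrt{10} = \left(-12 + 143\right) \sqrt{10} = 131 \sqrt{10}$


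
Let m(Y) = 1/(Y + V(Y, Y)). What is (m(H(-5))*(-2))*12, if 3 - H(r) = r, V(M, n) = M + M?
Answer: -1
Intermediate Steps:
V(M, n) = 2*M
H(r) = 3 - r
m(Y) = 1/(3*Y) (m(Y) = 1/(Y + 2*Y) = 1/(3*Y))
(m(H(-5))*(-2))*12 = ((1/(3*(3 - 1*(-5))))*(-2))*12 = ((1/(3*(3 + 5)))*(-2))*12 = (((⅓)/8)*(-2))*12 = (((⅓)*(⅛))*(-2))*12 = ((1/24)*(-2))*12 = -1/12*12 = -1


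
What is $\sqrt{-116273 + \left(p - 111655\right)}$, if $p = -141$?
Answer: $3 i \sqrt{25341} \approx 477.57 i$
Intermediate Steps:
$\sqrt{-116273 + \left(p - 111655\right)} = \sqrt{-116273 - 111796} = \sqrt{-228069} = 3 i \sqrt{25341}$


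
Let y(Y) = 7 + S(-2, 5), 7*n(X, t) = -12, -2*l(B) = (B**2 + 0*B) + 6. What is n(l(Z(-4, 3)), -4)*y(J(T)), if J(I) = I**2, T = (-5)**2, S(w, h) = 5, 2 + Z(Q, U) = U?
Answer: -144/7 ≈ -20.571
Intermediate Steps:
Z(Q, U) = -2 + U
T = 25
l(B) = -3 - B**2/2 (l(B) = -((B**2 + 0*B) + 6)/2 = -((B**2 + 0) + 6)/2 = -(B**2 + 6)/2 = -(6 + B**2)/2 = -3 - B**2/2)
n(X, t) = -12/7 (n(X, t) = (1/7)*(-12) = -12/7)
y(Y) = 12 (y(Y) = 7 + 5 = 12)
n(l(Z(-4, 3)), -4)*y(J(T)) = -12/7*12 = -144/7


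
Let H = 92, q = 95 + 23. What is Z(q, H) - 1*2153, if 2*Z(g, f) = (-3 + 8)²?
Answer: -4281/2 ≈ -2140.5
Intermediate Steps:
q = 118
Z(g, f) = 25/2 (Z(g, f) = (-3 + 8)²/2 = (½)*5² = (½)*25 = 25/2)
Z(q, H) - 1*2153 = 25/2 - 1*2153 = 25/2 - 2153 = -4281/2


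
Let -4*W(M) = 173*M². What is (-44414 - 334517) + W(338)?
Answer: -5319984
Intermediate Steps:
W(M) = -173*M²/4
(-44414 - 334517) + W(338) = (-44414 - 334517) - 173/4*338² = -378931 - 173/4*114244 = -378931 - 4941053 = -5319984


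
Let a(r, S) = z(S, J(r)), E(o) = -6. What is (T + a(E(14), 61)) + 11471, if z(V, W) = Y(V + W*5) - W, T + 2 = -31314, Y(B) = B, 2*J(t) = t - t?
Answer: -19784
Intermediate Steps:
J(t) = 0 (J(t) = (t - t)/2 = (½)*0 = 0)
T = -31316 (T = -2 - 31314 = -31316)
z(V, W) = V + 4*W (z(V, W) = (V + W*5) - W = (V + 5*W) - W = V + 4*W)
a(r, S) = S (a(r, S) = S + 4*0 = S + 0 = S)
(T + a(E(14), 61)) + 11471 = (-31316 + 61) + 11471 = -31255 + 11471 = -19784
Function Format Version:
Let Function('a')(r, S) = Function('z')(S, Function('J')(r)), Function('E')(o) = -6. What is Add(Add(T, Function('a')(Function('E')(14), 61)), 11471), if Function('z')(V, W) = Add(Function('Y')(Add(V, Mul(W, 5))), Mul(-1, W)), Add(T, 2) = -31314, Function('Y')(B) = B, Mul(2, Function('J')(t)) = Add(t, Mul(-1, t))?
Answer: -19784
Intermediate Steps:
Function('J')(t) = 0 (Function('J')(t) = Mul(Rational(1, 2), Add(t, Mul(-1, t))) = Mul(Rational(1, 2), 0) = 0)
T = -31316 (T = Add(-2, -31314) = -31316)
Function('z')(V, W) = Add(V, Mul(4, W)) (Function('z')(V, W) = Add(Add(V, Mul(W, 5)), Mul(-1, W)) = Add(Add(V, Mul(5, W)), Mul(-1, W)) = Add(V, Mul(4, W)))
Function('a')(r, S) = S (Function('a')(r, S) = Add(S, Mul(4, 0)) = Add(S, 0) = S)
Add(Add(T, Function('a')(Function('E')(14), 61)), 11471) = Add(Add(-31316, 61), 11471) = Add(-31255, 11471) = -19784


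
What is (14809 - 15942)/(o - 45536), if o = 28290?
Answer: 1133/17246 ≈ 0.065696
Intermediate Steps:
(14809 - 15942)/(o - 45536) = (14809 - 15942)/(28290 - 45536) = -1133/(-17246) = -1133*(-1/17246) = 1133/17246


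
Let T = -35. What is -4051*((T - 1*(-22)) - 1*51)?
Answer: 259264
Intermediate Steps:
-4051*((T - 1*(-22)) - 1*51) = -4051*((-35 - 1*(-22)) - 1*51) = -4051*((-35 + 22) - 51) = -4051*(-13 - 51) = -4051*(-64) = 259264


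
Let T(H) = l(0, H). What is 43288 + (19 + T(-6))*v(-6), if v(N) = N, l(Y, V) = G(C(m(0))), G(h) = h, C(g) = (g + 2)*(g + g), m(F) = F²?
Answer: 43174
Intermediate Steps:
C(g) = 2*g*(2 + g) (C(g) = (2 + g)*(2*g) = 2*g*(2 + g))
l(Y, V) = 0 (l(Y, V) = 2*0²*(2 + 0²) = 2*0*(2 + 0) = 2*0*2 = 0)
T(H) = 0
43288 + (19 + T(-6))*v(-6) = 43288 + (19 + 0)*(-6) = 43288 + 19*(-6) = 43288 - 114 = 43174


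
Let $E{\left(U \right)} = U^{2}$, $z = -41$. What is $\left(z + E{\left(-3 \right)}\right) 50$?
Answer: $-1600$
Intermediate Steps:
$\left(z + E{\left(-3 \right)}\right) 50 = \left(-41 + \left(-3\right)^{2}\right) 50 = \left(-41 + 9\right) 50 = \left(-32\right) 50 = -1600$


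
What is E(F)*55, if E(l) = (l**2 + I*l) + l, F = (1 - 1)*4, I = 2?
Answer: 0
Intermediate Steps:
F = 0 (F = 0*4 = 0)
E(l) = l**2 + 3*l (E(l) = (l**2 + 2*l) + l = l**2 + 3*l)
E(F)*55 = (0*(3 + 0))*55 = (0*3)*55 = 0*55 = 0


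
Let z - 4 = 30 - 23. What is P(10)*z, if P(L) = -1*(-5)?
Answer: 55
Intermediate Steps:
z = 11 (z = 4 + (30 - 23) = 4 + 7 = 11)
P(L) = 5
P(10)*z = 5*11 = 55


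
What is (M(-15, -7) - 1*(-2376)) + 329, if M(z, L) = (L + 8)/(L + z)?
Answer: 59509/22 ≈ 2705.0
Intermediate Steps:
M(z, L) = (8 + L)/(L + z)
(M(-15, -7) - 1*(-2376)) + 329 = ((8 - 7)/(-7 - 15) - 1*(-2376)) + 329 = (1/(-22) + 2376) + 329 = (-1/22*1 + 2376) + 329 = (-1/22 + 2376) + 329 = 52271/22 + 329 = 59509/22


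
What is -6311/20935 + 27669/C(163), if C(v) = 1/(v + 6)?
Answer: 97893330724/20935 ≈ 4.6761e+6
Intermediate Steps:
C(v) = 1/(6 + v)
-6311/20935 + 27669/C(163) = -6311/20935 + 27669/(1/(6 + 163)) = -6311*1/20935 + 27669/(1/169) = -6311/20935 + 27669/(1/169) = -6311/20935 + 27669*169 = -6311/20935 + 4676061 = 97893330724/20935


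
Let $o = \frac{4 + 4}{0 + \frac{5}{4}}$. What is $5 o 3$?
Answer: $96$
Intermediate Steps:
$o = \frac{32}{5}$ ($o = \frac{8}{0 + 5 \cdot \frac{1}{4}} = \frac{8}{0 + \frac{5}{4}} = \frac{8}{\frac{5}{4}} = 8 \cdot \frac{4}{5} = \frac{32}{5} \approx 6.4$)
$5 o 3 = 5 \cdot \frac{32}{5} \cdot 3 = 32 \cdot 3 = 96$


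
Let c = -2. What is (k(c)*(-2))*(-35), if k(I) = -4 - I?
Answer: -140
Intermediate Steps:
(k(c)*(-2))*(-35) = ((-4 - 1*(-2))*(-2))*(-35) = ((-4 + 2)*(-2))*(-35) = -2*(-2)*(-35) = 4*(-35) = -140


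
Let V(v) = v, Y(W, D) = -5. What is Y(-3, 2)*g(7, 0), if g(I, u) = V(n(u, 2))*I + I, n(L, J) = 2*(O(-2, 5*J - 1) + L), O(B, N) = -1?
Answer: 35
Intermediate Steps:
n(L, J) = -2 + 2*L (n(L, J) = 2*(-1 + L) = -2 + 2*L)
g(I, u) = I + I*(-2 + 2*u) (g(I, u) = (-2 + 2*u)*I + I = I*(-2 + 2*u) + I = I + I*(-2 + 2*u))
Y(-3, 2)*g(7, 0) = -35*(-1 + 2*0) = -35*(-1 + 0) = -35*(-1) = -5*(-7) = 35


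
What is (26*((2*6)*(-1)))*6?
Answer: -1872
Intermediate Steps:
(26*((2*6)*(-1)))*6 = (26*(12*(-1)))*6 = (26*(-12))*6 = -312*6 = -1872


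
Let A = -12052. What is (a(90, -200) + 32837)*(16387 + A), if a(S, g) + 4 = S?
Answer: 142721205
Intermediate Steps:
a(S, g) = -4 + S
(a(90, -200) + 32837)*(16387 + A) = ((-4 + 90) + 32837)*(16387 - 12052) = (86 + 32837)*4335 = 32923*4335 = 142721205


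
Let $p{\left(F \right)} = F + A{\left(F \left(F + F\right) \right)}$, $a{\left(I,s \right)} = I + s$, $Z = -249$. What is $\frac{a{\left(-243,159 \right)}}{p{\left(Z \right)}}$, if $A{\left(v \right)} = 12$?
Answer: $\frac{28}{79} \approx 0.35443$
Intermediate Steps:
$p{\left(F \right)} = 12 + F$ ($p{\left(F \right)} = F + 12 = 12 + F$)
$\frac{a{\left(-243,159 \right)}}{p{\left(Z \right)}} = \frac{-243 + 159}{12 - 249} = - \frac{84}{-237} = \left(-84\right) \left(- \frac{1}{237}\right) = \frac{28}{79}$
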